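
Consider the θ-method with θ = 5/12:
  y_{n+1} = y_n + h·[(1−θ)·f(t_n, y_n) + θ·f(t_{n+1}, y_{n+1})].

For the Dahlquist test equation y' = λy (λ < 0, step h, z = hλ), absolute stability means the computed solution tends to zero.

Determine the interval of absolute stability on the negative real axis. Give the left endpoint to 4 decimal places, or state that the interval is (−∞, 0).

z∈(-12.0000,0).

Set f=λy, z=hλ:
  y_{n+1} = y_n + z·[7/12·y_n + 5/12·y_{n+1}] ⇒ (1 − 5/12z)y_{n+1} = (1 + 7/12z)y_n
  so R(z) = (1 + 7/12z)/(1 − 5/12z).

Solve |R(x)|<1 on ℝ⁻.
x=-0.38: |R|=0.6719
R=−1: 1+7/12x = −1+5/12x ⇒ -1/6x=2 ⇒ x=2/(-1/6)=-12.0000
Confirm numerically:
  x=-11.051: |R|=0.97178 <1
  x=-10.324: |R|=0.94731 <1
  x=-10.152: |R|=0.94111 <1
  x=-5.599: |R|=0.67991 <1
  x=-12.425: |R|=1.01147 >1
  x=-12.122: |R|=1.00336 >1
Interval (-12.0000, 0).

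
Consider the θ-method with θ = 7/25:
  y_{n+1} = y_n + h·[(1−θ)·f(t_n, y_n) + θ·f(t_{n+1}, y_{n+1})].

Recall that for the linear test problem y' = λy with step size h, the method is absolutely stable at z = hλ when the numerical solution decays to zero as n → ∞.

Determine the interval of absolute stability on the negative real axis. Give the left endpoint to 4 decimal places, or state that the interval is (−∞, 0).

Test eqn y'=λy, z=hλ:
  y_{n+1} = y_n + z·[18/25·y_n + 7/25·y_{n+1}] ⇒ (1 − 7/25z)y_{n+1} = (1 + 18/25z)y_n
  Hence R(z) = (1 + 18/25z)/(1 − 7/25z).

Find x<0 with |R(x)|<1.
x=-0.53: |R|=0.5385
R=−1: 1+18/25x = −1+7/25x ⇒ -11/25x=2 ⇒ x=2/(-11/25)=-4.5455
Confirm numerically:
  x=-3.351: |R|=0.72885 <1
  x=-3.320: |R|=0.72056 <1
  x=-2.554: |R|=0.48911 <1
  x=-5.126: |R|=1.10489 >1
  x=-5.051: |R|=1.09214 >1
  x=-4.788: |R|=1.04559 >1
So |R|<1 on (-4.5455, 0).

z∈(-4.5455,0).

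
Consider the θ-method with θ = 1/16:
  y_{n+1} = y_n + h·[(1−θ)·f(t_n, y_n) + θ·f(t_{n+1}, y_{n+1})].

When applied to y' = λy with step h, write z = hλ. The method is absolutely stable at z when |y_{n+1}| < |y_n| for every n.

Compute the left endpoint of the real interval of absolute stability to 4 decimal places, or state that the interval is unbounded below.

z* = -2.2857.

Set f=λy, z=hλ:
  y_{n+1} = y_n + z·[15/16·y_n + 1/16·y_{n+1}] ⇒ (1 − 1/16z)y_{n+1} = (1 + 15/16z)y_n
  Hence R(z) = (1 + 15/16z)/(1 − 1/16z).

Boundary: |R(x)|=1, x<0.
x=-0.91: |R|=0.1390
R=−1: 1+15/16x = −1+1/16x ⇒ -7/8x=2 ⇒ x=2/(-7/8)=-2.2857
Confirm numerically:
  x=-1.803: |R|=0.62040 <1
  x=-1.750: |R|=0.57746 <1
  x=-1.525: |R|=0.39230 <1
  x=-1.235: |R|=0.14650 <1
  x=-2.441: |R|=1.11789 >1
  x=-2.313: |R|=1.02086 >1
So |R|<1 on (-2.2857, 0).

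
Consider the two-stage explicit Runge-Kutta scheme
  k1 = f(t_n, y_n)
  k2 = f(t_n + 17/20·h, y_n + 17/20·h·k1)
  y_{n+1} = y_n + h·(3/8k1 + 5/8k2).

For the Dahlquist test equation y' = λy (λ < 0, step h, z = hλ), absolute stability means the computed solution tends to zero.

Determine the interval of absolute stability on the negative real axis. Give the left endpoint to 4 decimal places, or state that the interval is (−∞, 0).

Set f=λy, z=hλ:
  k1=λy_n ⇒ h·k1=z·y_n;  k2=λ(1+17/20z)y_n ⇒ h·k2=z(1+17/20z)y_n
  y_{n+1}/y_n = 1 + 3/8z + 5/8z(1+17/20z) = 1 + z + 17/32z²
  Hence R(z) = 1 + z + 17/32z².

Solve |R(x)|<1 on ℝ⁻.
x=-0.48: |R|=0.6424
R=1: x+17/32x²=0 ⇒ x=−32/17=-1.8824; min R=1−1/(4·17/32)=0.5294>−1
Confirm numerically:
  x=-1.344: |R|=0.61562 <1
  x=-1.163: |R|=0.55555 <1
  x=-1.028: |R|=0.53342 <1
  x=-0.823: |R|=0.53683 <1
  x=-2.439: |R|=1.72126 >1
  x=-2.297: |R|=1.50599 >1
Interval (-1.8824, 0).

(-1.8824, 0).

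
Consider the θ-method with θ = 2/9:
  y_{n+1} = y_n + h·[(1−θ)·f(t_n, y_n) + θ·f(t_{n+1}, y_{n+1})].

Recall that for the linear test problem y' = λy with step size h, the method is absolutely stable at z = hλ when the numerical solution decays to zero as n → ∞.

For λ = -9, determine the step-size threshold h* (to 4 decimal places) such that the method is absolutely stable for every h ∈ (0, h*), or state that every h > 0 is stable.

(-3.6000,0); λ=-9 ⇒ h* = (18/5)/9 = 0.4000.

Set f=λy, z=hλ:
  y_{n+1} = y_n + z·[7/9·y_n + 2/9·y_{n+1}] ⇒ (1 − 2/9z)y_{n+1} = (1 + 7/9z)y_n
  R(z) = (1 + 7/9z)/(1 − 2/9z).

Need |R(x)|<1, x<0.
x=-0.66: |R|=0.4244
R=−1: 1+7/9x = −1+2/9x ⇒ -5/9x=2 ⇒ x=2/(-5/9)=-3.6000
Confirm numerically:
  x=-2.964: |R|=0.78698 <1
  x=-2.531: |R|=0.61990 <1
  x=-1.688: |R|=0.22754 <1
  x=-3.812: |R|=1.06376 >1
  x=-3.811: |R|=1.06347 >1
Interval (-3.6000, 0).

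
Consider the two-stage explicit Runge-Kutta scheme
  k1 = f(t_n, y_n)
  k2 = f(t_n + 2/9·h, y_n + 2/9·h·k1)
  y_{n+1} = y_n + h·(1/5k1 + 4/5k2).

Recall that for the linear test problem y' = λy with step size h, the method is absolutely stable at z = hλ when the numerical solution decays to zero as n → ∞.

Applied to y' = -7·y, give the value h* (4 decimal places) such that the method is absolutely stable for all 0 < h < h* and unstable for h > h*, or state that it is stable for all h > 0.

(-5.6250,0); λ=-7 ⇒ h* = (45/8)/7 = 0.8036.

With y'=λy (z=hλ):
  k1=λy_n ⇒ h·k1=z·y_n;  k2=λ(1+2/9z)y_n ⇒ h·k2=z(1+2/9z)y_n
  y_{n+1}/y_n = 1 + 1/5z + 4/5z(1+2/9z) = 1 + z + 8/45z²
  so R(z) = 1 + z + 8/45z².

Solve |R(x)|<1 on ℝ⁻.
x=-0.33: |R|=0.6894
R=1: x+8/45x²=0 ⇒ x=−45/8=-5.6250; min R=1−1/(4·8/45)=-0.4062>−1
Confirm numerically:
  x=-5.301: |R|=0.69466 <1
  x=-4.742: |R|=0.25561 <1
  x=-2.985: |R|=0.40096 <1
  x=-2.372: |R|=0.37175 <1
  x=-5.846: |R|=1.22968 >1
  x=-5.790: |R|=1.16984 >1
Interval (-5.6250, 0).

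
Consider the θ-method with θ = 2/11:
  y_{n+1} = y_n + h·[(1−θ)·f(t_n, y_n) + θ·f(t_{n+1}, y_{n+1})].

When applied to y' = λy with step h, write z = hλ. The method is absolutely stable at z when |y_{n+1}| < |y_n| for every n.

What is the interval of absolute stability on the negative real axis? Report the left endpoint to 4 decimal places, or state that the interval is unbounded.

(-3.1429, 0).

Test eqn y'=λy, z=hλ:
  y_{n+1} = y_n + z·[9/11·y_n + 2/11·y_{n+1}] ⇒ (1 − 2/11z)y_{n+1} = (1 + 9/11z)y_n
  so R(z) = (1 + 9/11z)/(1 − 2/11z).

Need |R(x)|<1, x<0.
x=-1.43: |R|=0.1349
R=−1: 1+9/11x = −1+2/11x ⇒ -7/11x=2 ⇒ x=2/(-7/11)=-3.1429
Confirm numerically:
  x=-2.262: |R|=0.60281 <1
  x=-2.140: |R|=0.54058 <1
  x=-1.958: |R|=0.44395 <1
  x=-1.455: |R|=0.15061 <1
  x=-3.679: |R|=1.20443 >1
  x=-3.658: |R|=1.19688 >1
  x=-3.312: |R|=1.06718 >1
Interval (-3.1429, 0).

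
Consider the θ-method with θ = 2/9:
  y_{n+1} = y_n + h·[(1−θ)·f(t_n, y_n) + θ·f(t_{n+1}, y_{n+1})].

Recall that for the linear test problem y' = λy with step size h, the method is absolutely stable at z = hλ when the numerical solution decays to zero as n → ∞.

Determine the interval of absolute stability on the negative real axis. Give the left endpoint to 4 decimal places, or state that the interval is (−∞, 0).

z∈(-3.6000,0).

Set f=λy, z=hλ:
  y_{n+1} = y_n + z·[7/9·y_n + 2/9·y_{n+1}] ⇒ (1 − 2/9z)y_{n+1} = (1 + 7/9z)y_n
  so R(z) = (1 + 7/9z)/(1 − 2/9z).

Boundary: |R(x)|=1, x<0.
x=-0.52: |R|=0.5339
R=−1: 1+7/9x = −1+2/9x ⇒ -5/9x=2 ⇒ x=2/(-5/9)=-3.6000
Confirm numerically:
  x=-3.447: |R|=0.95187 <1
  x=-3.378: |R|=0.92955 <1
  x=-3.368: |R|=0.92628 <1
  x=-1.608: |R|=0.18468 <1
  x=-4.186: |R|=1.16866 >1
  x=-3.637: |R|=1.01137 >1
Stable set (-3.6000, 0).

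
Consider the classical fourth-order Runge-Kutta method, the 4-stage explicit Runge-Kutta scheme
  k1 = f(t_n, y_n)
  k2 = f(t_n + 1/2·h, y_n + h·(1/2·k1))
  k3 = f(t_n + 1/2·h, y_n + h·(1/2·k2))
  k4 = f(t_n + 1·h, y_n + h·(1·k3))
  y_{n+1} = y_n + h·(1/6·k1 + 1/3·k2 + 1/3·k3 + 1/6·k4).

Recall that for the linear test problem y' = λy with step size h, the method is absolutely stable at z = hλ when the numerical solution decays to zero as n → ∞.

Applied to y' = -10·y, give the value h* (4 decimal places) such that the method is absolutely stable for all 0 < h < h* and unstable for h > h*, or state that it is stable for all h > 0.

(-2.7853,0); λ=-10 ⇒ h* = 0.2785.

With y'=λy (z=hλ):
  order 4, 4-stage ⇒ R(z)=1+z+z^2/2+z^3/6+z^4/24
  (e.g. R(-1.22)=0.31386, |R|=0.31386)

Find x<0 with |R(x)|<1.
x=-1.22: |R|=0.3139
|R(-2.41)|=0.5667 |R(-1.33)|=0.2927 |R(-0.5)|=0.6068
Bisect:
  x_lo=-3.4401 |R|=2.5272  x_hi=-0.3196 |R|=0.7265
  mid=-1.87981 |R|=0.30021 →hi
  mid=-2.65994 |R|=0.82688 →hi
  mid=-3.05000 |R|=1.47818 →lo
  mid=-2.85497 |R|=1.11024 →lo
  mid=-2.75746 |R|=0.95883 →hi
  mid=-2.80621 |R|=1.03200 →lo
  mid=-2.78183 |R|=0.99480 →hi
  mid=-2.79402 |R|=1.01324 →lo
  mid=-2.78793 |R|=1.00398 →lo
  ...
  [-2.78545,-2.78526] ⇒ x*=-2.7853
Interval (-2.7853, 0).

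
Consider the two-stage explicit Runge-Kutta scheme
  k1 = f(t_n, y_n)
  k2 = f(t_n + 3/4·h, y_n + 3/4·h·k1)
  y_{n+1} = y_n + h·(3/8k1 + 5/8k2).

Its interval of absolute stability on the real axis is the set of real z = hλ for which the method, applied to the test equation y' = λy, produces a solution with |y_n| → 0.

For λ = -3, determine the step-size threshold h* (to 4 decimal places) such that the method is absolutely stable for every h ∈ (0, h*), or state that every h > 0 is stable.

On y'=λy, z=hλ:
  k1=λy_n ⇒ h·k1=z·y_n;  k2=λ(1+3/4z)y_n ⇒ h·k2=z(1+3/4z)y_n
  y_{n+1}/y_n = 1 + 3/8z + 5/8z(1+3/4z) = 1 + z + 15/32z²
  R(z) = 1 + z + 15/32z².

Boundary: |R(x)|=1, x<0.
x=-1.55: |R|=0.5762
R=1: x+15/32x²=0 ⇒ x=−32/15=-2.1333; min R=1−1/(4·15/32)=0.4667>−1
Confirm numerically:
  x=-1.912: |R|=0.80163 <1
  x=-1.339: |R|=0.50143 <1
  x=-1.040: |R|=0.46700 <1
  x=-0.924: |R|=0.47621 <1
  x=-2.696: |R|=1.71107 >1
  x=-2.676: |R|=1.68071 >1
  x=-2.611: |R|=1.58462 >1
Stable set (-2.1333, 0).

(-2.1333,0); λ=-3 ⇒ h* = (32/15)/3 = 0.7111.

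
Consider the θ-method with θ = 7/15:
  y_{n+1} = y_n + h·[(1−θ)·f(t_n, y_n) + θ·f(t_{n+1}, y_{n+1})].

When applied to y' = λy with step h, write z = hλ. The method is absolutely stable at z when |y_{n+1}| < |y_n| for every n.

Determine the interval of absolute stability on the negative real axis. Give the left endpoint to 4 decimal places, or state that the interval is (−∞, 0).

Set f=λy, z=hλ:
  y_{n+1} = y_n + z·[8/15·y_n + 7/15·y_{n+1}] ⇒ (1 − 7/15z)y_{n+1} = (1 + 8/15z)y_n
  R(z) = (1 + 8/15z)/(1 − 7/15z).

Find x<0 with |R(x)|<1.
x=-1.09: |R|=0.2775
R=−1: 1+8/15x = −1+7/15x ⇒ -1/15x=2 ⇒ x=2/(-1/15)=-30.0000
Confirm numerically:
  x=-20.937: |R|=0.94390 <1
  x=-19.876: |R|=0.93432 <1
  x=-16.547: |R|=0.89717 <1
  x=-30.400: |R|=1.00176 >1
  x=-30.211: |R|=1.00093 >1
  x=-30.206: |R|=1.00091 >1
Stable set (-30.0000, 0).

z∈(-30.0000,0).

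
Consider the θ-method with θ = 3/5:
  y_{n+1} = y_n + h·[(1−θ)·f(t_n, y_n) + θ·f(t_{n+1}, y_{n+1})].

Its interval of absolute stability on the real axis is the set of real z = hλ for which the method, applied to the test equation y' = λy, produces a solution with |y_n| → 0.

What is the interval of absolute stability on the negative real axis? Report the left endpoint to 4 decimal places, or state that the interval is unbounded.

On y'=λy, z=hλ:
  y_{n+1} = y_n + z·[2/5·y_n + 3/5·y_{n+1}] ⇒ (1 − 3/5z)y_{n+1} = (1 + 2/5z)y_n
  Hence R(z) = (1 + 2/5z)/(1 − 3/5z).

Need |R(x)|<1, x<0.
x=-0.44: |R|=0.6519
x=-2: |R|=0.0909
x=-10: |R|=0.4286
x=-100: |R|=0.6393
θ=3/5≥1/2 ⇒ |1+2/5x|<|1−3/5x| ∀x<0 ⇒ stable on all of ℝ⁻.

(−∞, 0) — no finite endpoint.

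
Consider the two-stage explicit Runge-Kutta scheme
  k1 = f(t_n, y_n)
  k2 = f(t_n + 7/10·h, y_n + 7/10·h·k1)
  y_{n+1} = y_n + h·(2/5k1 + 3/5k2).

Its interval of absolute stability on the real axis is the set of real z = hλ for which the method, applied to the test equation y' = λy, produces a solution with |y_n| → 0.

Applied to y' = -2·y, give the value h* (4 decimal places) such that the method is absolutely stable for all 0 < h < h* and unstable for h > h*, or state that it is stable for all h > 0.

(-2.3810,0); λ=-2 ⇒ h* = (50/21)/2 = 1.1905.

With y'=λy (z=hλ):
  k1=λy_n ⇒ h·k1=z·y_n;  k2=λ(1+7/10z)y_n ⇒ h·k2=z(1+7/10z)y_n
  y_{n+1}/y_n = 1 + 2/5z + 3/5z(1+7/10z) = 1 + z + 21/50z²
  so R(z) = 1 + z + 21/50z².

Boundary: |R(x)|=1, x<0.
x=-0.58: |R|=0.5613
R=1: x+21/50x²=0 ⇒ x=−50/21=-2.3810; min R=1−1/(4·21/50)=0.4048>−1
Confirm numerically:
  x=-1.968: |R|=0.65867 <1
  x=-1.745: |R|=0.53391 <1
  x=-1.569: |R|=0.46494 <1
  x=-1.388: |R|=0.42115 <1
  x=-2.609: |R|=1.24989 >1
  x=-2.538: |R|=1.16741 >1
So |R|<1 on (-2.3810, 0).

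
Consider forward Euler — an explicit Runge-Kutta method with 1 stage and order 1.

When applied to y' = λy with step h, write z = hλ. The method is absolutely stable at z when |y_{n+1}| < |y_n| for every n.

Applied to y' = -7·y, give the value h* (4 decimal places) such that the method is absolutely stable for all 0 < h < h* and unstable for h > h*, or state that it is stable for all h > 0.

(-2.0000,0); λ=-7 ⇒ h* = 0.2857.

Test eqn y'=λy, z=hλ:
  order 1, 1-stage ⇒ R(z)=1+z
  (e.g. R(-0.82)=0.18000, |R|=0.18000)

Solve |R(x)|<1 on ℝ⁻.
x=-0.82: |R|=0.1800
|R(-2.33)|=1.3300 |R(-2.1)|=1.1000 |R(-0.75)|=0.2500
Bisect:
  x_lo=-2.7472 |R|=1.7472  x_hi=-0.2588 |R|=0.7412
  mid=-1.50297 |R|=0.50297 →hi
  mid=-2.12508 |R|=1.12508 →lo
  mid=-1.81402 |R|=0.81402 →hi
  mid=-1.96955 |R|=0.96955 →hi
  mid=-2.04731 |R|=1.04731 →lo
  mid=-2.00843 |R|=1.00843 →lo
  mid=-1.98899 |R|=0.98899 →hi
  mid=-1.99871 |R|=0.99871 →hi
  mid=-2.00357 |R|=1.00357 →lo
  ...
  [-2.00008,-1.99993] ⇒ x*=-2.0000
So |R|<1 on (-2.0000, 0).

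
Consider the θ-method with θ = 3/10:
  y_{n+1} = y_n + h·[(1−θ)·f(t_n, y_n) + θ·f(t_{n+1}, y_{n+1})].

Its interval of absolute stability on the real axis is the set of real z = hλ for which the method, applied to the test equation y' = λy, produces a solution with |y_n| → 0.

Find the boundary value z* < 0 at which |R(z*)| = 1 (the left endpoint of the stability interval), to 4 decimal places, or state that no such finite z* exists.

Set f=λy, z=hλ:
  y_{n+1} = y_n + z·[7/10·y_n + 3/10·y_{n+1}] ⇒ (1 − 3/10z)y_{n+1} = (1 + 7/10z)y_n
  so R(z) = (1 + 7/10z)/(1 − 3/10z).

Solve |R(x)|<1 on ℝ⁻.
x=-1.73: |R|=0.1389
R=−1: 1+7/10x = −1+3/10x ⇒ -2/5x=2 ⇒ x=2/(-2/5)=-5.0000
Confirm numerically:
  x=-4.339: |R|=0.88513 <1
  x=-3.754: |R|=0.76559 <1
  x=-3.335: |R|=0.66708 <1
  x=-2.500: |R|=0.42857 <1
  x=-5.348: |R|=1.05345 >1
  x=-5.302: |R|=1.04663 >1
Stable set (-5.0000, 0).

z* = -5.0000.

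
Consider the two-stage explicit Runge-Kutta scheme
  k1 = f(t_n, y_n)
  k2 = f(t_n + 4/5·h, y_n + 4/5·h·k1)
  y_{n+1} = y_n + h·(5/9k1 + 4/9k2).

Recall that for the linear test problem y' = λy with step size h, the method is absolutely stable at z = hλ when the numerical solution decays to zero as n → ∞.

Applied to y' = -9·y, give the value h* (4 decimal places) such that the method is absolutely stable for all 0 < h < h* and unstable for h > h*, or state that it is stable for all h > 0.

Set f=λy, z=hλ:
  k1=λy_n ⇒ h·k1=z·y_n;  k2=λ(1+4/5z)y_n ⇒ h·k2=z(1+4/5z)y_n
  y_{n+1}/y_n = 1 + 5/9z + 4/9z(1+4/5z) = 1 + z + 16/45z²
  R(z) = 1 + z + 16/45z².

Solve |R(x)|<1 on ℝ⁻.
x=-1.31: |R|=0.3002
R=1: x+16/45x²=0 ⇒ x=−45/16=-2.8125; min R=1−1/(4·16/45)=0.2969>−1
Confirm numerically:
  x=-2.216: |R|=0.53001 <1
  x=-1.913: |R|=0.38818 <1
  x=-1.427: |R|=0.29703 <1
  x=-1.248: |R|=0.30578 <1
  x=-3.240: |R|=1.49248 >1
  x=-2.969: |R|=1.16521 >1
Interval (-2.8125, 0).

(-2.8125,0); λ=-9 ⇒ h* = (45/16)/9 = 0.3125.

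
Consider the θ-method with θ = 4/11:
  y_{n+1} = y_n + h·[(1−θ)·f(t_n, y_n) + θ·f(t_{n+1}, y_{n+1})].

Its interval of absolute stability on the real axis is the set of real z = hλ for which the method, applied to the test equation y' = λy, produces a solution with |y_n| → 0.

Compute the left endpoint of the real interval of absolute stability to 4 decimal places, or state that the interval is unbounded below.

Test eqn y'=λy, z=hλ:
  y_{n+1} = y_n + z·[7/11·y_n + 4/11·y_{n+1}] ⇒ (1 − 4/11z)y_{n+1} = (1 + 7/11z)y_n
  so R(z) = (1 + 7/11z)/(1 − 4/11z).

Boundary: |R(x)|=1, x<0.
x=-0.97: |R|=0.2829
R=−1: 1+7/11x = −1+4/11x ⇒ -3/11x=2 ⇒ x=2/(-3/11)=-7.3333
Confirm numerically:
  x=-6.395: |R|=0.92305 <1
  x=-6.246: |R|=0.90935 <1
  x=-4.996: |R|=0.77369 <1
  x=-3.339: |R|=0.50801 <1
  x=-7.894: |R|=1.03951 >1
  x=-7.575: |R|=1.01755 >1
  x=-7.395: |R|=1.00456 >1
Interval (-7.3333, 0).

z* = -7.3333.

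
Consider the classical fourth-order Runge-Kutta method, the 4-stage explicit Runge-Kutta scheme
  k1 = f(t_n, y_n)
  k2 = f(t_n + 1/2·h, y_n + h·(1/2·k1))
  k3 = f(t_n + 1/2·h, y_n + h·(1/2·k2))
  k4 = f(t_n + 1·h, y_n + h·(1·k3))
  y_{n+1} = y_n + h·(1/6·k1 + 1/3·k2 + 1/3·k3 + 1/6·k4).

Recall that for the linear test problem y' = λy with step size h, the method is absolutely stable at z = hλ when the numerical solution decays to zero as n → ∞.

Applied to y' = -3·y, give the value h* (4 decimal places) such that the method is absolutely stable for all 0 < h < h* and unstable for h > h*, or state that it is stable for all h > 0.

(-2.7853,0); λ=-3 ⇒ h* = 0.9284.

Set f=λy, z=hλ:
  order 4, 4-stage ⇒ R(z)=1+z+z^2/2+z^3/6+z^4/24
  (e.g. R(-1.48)=0.27481, |R|=0.27481)

Solve |R(x)|<1 on ℝ⁻.
x=-1.48: |R|=0.2748
|R(-2.11)|=0.3763 |R(-1.71)|=0.2749 |R(-0.65)|=0.5229
Bisect:
  x_lo=-3.1110 |R|=1.6129  x_hi=-0.3129 |R|=0.7313
  mid=-1.71198 |R|=0.27511 →hi
  mid=-2.41151 |R|=0.56798 →hi
  mid=-2.76127 |R|=0.96438 →hi
  mid=-2.93615 |R|=1.25231 →lo
  mid=-2.84871 |R|=1.09990 →lo
  mid=-2.80499 |R|=1.03010 →lo
  mid=-2.78313 |R|=0.99674 →hi
  mid=-2.79406 |R|=1.01329 →lo
  mid=-2.78859 |R|=1.00499 →lo
  ...
  [-2.78535,-2.78518] ⇒ x*=-2.7853
Interval (-2.7853, 0).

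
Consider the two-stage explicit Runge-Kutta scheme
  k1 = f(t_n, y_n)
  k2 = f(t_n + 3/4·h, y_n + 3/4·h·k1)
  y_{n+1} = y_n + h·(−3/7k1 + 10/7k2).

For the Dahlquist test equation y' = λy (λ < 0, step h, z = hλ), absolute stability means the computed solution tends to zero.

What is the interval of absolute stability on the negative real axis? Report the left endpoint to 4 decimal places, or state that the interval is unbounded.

z∈(-0.9333,0).

Set f=λy, z=hλ:
  k1=λy_n ⇒ h·k1=z·y_n;  k2=λ(1+3/4z)y_n ⇒ h·k2=z(1+3/4z)y_n
  y_{n+1}/y_n = 1 − 3/7z + 10/7z(1+3/4z) = 1 + z + 15/14z²
  Hence R(z) = 1 + z + 15/14z².

Solve |R(x)|<1 on ℝ⁻.
x=-0.67: |R|=0.8110
R=1: x+15/14x²=0 ⇒ x=−14/15=-0.9333; min R=1−1/(4·15/14)=0.7667>−1
Confirm numerically:
  x=-0.789: |R|=0.87799 <1
  x=-0.625: |R|=0.79353 <1
  x=-0.443: |R|=0.76727 <1
  x=-0.394: |R|=0.77232 <1
  x=-1.463: |R|=1.83025 >1
  x=-1.143: |R|=1.25677 >1
So |R|<1 on (-0.9333, 0).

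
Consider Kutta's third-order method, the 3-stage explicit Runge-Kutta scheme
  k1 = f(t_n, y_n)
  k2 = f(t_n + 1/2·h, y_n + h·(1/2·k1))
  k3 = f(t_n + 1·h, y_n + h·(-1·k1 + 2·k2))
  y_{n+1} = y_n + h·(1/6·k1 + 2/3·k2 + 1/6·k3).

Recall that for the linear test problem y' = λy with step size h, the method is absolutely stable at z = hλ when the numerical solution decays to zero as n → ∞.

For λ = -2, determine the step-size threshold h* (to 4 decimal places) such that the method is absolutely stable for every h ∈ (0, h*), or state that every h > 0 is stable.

Test eqn y'=λy, z=hλ:
  order 3, 3-stage ⇒ R(z)=1+z+z^2/2+z^3/6
  (e.g. R(-0.46)=0.62958, |R|=0.62958)

Need |R(x)|<1, x<0.
x=-0.46: |R|=0.6296
|R(-2.89)|=1.7369 |R(-2.12)|=0.4608 |R(-1.94)|=0.2751
Bisect:
  x_lo=-2.9871 |R|=1.9680  x_hi=-0.3805 |R|=0.6827
  mid=-1.68382 |R|=0.06187 →hi
  mid=-2.33548 |R|=0.73138 →hi
  mid=-2.66131 |R|=1.26151 →lo
  mid=-2.49840 |R|=0.97656 →hi
  mid=-2.57985 |R|=1.11379 →lo
  mid=-2.53912 |R|=1.04390 →lo
  mid=-2.51876 |R|=1.00992 →lo
  mid=-2.50858 |R|=0.99316 →hi
  mid=-2.51367 |R|=1.00152 →lo
  ...
  [-2.51287,-2.51271] ⇒ x*=-2.5127
Stable set (-2.5127, 0).

(-2.5127,0); λ=-2 ⇒ h* = 1.2564.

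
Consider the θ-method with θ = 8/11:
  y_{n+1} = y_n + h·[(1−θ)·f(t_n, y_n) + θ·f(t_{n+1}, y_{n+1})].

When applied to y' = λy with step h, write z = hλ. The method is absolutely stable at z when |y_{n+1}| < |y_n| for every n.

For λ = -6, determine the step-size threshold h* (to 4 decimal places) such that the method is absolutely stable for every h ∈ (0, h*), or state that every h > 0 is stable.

Test eqn y'=λy, z=hλ:
  y_{n+1} = y_n + z·[3/11·y_n + 8/11·y_{n+1}] ⇒ (1 − 8/11z)y_{n+1} = (1 + 3/11z)y_n
  R(z) = (1 + 3/11z)/(1 − 8/11z).

Solve |R(x)|<1 on ℝ⁻.
x=-1.21: |R|=0.3564
x=-2: |R|=0.1852
x=-10: |R|=0.2088
x=-100: |R|=0.3564
θ=8/11≥1/2 ⇒ |1+3/11x|<|1−8/11x| ∀x<0 ⇒ stable on all of ℝ⁻.

interval (−∞, 0). Any h>0 works for λ=-6.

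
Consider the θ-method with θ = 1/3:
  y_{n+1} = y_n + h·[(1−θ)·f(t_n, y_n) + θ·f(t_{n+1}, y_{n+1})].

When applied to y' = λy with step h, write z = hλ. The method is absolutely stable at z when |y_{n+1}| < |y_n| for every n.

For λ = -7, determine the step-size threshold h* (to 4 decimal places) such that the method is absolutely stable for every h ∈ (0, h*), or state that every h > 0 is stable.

(-6.0000,0); λ=-7 ⇒ h* = (6)/7 = 0.8571.

With y'=λy (z=hλ):
  y_{n+1} = y_n + z·[2/3·y_n + 1/3·y_{n+1}] ⇒ (1 − 1/3z)y_{n+1} = (1 + 2/3z)y_n
  R(z) = (1 + 2/3z)/(1 − 1/3z).

Boundary: |R(x)|=1, x<0.
x=-1.53: |R|=0.0132
R=−1: 1+2/3x = −1+1/3x ⇒ -1/3x=2 ⇒ x=2/(-1/3)=-6.0000
Confirm numerically:
  x=-5.718: |R|=0.96765 <1
  x=-3.391: |R|=0.59177 <1
  x=-2.636: |R|=0.40312 <1
  x=-2.568: |R|=0.38362 <1
  x=-6.570: |R|=1.05956 >1
  x=-6.195: |R|=1.02121 >1
  x=-6.096: |R|=1.01055 >1
Stable set (-6.0000, 0).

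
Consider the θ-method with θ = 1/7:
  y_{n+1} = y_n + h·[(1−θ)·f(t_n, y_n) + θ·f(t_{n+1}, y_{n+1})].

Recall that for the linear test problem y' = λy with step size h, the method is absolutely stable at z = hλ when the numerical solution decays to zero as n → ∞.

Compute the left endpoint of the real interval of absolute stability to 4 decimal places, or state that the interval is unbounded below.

left endpoint -2.8000.

Set f=λy, z=hλ:
  y_{n+1} = y_n + z·[6/7·y_n + 1/7·y_{n+1}] ⇒ (1 − 1/7z)y_{n+1} = (1 + 6/7z)y_n
  R(z) = (1 + 6/7z)/(1 − 1/7z).

Boundary: |R(x)|=1, x<0.
x=-0.97: |R|=0.1481
R=−1: 1+6/7x = −1+1/7x ⇒ -5/7x=2 ⇒ x=2/(-5/7)=-2.8000
Confirm numerically:
  x=-2.749: |R|=0.97384 <1
  x=-2.595: |R|=0.89317 <1
  x=-1.911: |R|=0.50118 <1
  x=-1.529: |R|=0.25490 <1
  x=-3.057: |R|=1.12777 >1
  x=-2.913: |R|=1.05700 >1
So |R|<1 on (-2.8000, 0).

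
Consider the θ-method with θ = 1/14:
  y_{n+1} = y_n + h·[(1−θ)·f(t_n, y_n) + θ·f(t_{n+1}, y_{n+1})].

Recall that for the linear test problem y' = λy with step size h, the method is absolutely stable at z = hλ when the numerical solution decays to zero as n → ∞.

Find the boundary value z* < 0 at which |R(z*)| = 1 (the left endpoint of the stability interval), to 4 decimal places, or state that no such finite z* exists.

left endpoint -2.3333.

Test eqn y'=λy, z=hλ:
  y_{n+1} = y_n + z·[13/14·y_n + 1/14·y_{n+1}] ⇒ (1 − 1/14z)y_{n+1} = (1 + 13/14z)y_n
  Hence R(z) = (1 + 13/14z)/(1 − 1/14z).

Need |R(x)|<1, x<0.
x=-1.41: |R|=0.2810
R=−1: 1+13/14x = −1+1/14x ⇒ -6/7x=2 ⇒ x=2/(-6/7)=-2.3333
Confirm numerically:
  x=-2.049: |R|=0.78740 <1
  x=-1.831: |R|=0.61923 <1
  x=-1.677: |R|=0.49761 <1
  x=-1.404: |R|=0.27603 <1
  x=-2.806: |R|=1.33750 >1
  x=-2.437: |R|=1.07568 >1
  x=-2.421: |R|=1.06406 >1
Interval (-2.3333, 0).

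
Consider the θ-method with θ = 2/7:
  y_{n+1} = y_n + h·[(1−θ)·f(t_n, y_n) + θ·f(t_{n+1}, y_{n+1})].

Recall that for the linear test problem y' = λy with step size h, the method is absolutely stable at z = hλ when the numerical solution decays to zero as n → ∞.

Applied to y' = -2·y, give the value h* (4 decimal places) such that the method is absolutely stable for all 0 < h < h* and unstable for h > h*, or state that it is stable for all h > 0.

(-4.6667,0); λ=-2 ⇒ h* = (14/3)/2 = 2.3333.

With y'=λy (z=hλ):
  y_{n+1} = y_n + z·[5/7·y_n + 2/7·y_{n+1}] ⇒ (1 − 2/7z)y_{n+1} = (1 + 5/7z)y_n
  ⇒ R(z) = (1 + 5/7z)/(1 − 2/7z).

Need |R(x)|<1, x<0.
x=-0.96: |R|=0.2466
R=−1: 1+5/7x = −1+2/7x ⇒ -3/7x=2 ⇒ x=2/(-3/7)=-4.6667
Confirm numerically:
  x=-3.526: |R|=0.75648 <1
  x=-2.812: |R|=0.55925 <1
  x=-2.445: |R|=0.43944 <1
  x=-5.199: |R|=1.09179 >1
  x=-5.197: |R|=1.09147 >1
  x=-5.145: |R|=1.08300 >1
Stable set (-4.6667, 0).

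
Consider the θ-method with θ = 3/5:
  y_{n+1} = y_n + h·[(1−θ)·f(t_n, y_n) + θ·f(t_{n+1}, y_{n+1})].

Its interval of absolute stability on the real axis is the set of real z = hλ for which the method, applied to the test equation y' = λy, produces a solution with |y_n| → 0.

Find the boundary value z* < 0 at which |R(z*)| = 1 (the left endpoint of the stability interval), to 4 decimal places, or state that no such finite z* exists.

On y'=λy, z=hλ:
  y_{n+1} = y_n + z·[2/5·y_n + 3/5·y_{n+1}] ⇒ (1 − 3/5z)y_{n+1} = (1 + 2/5z)y_n
  so R(z) = (1 + 2/5z)/(1 − 3/5z).

Boundary: |R(x)|=1, x<0.
x=-1.5: |R|=0.2105
x=-2: |R|=0.0909
x=-10: |R|=0.4286
x=-100: |R|=0.6393
θ=3/5≥1/2 ⇒ |1+2/5x|<|1−3/5x| ∀x<0 ⇒ stable on all of ℝ⁻.

unbounded; (−∞, 0).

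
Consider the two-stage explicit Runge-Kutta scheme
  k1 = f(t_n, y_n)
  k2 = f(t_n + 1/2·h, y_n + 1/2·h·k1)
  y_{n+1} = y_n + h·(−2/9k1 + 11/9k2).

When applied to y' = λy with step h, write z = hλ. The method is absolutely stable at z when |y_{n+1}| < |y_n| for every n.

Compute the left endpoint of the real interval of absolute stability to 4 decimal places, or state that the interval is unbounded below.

z* = -1.6364.

Test eqn y'=λy, z=hλ:
  k1=λy_n ⇒ h·k1=z·y_n;  k2=λ(1+1/2z)y_n ⇒ h·k2=z(1+1/2z)y_n
  y_{n+1}/y_n = 1 − 2/9z + 11/9z(1+1/2z) = 1 + z + 11/18z²
  R(z) = 1 + z + 11/18z².

Boundary: |R(x)|=1, x<0.
x=-1.56: |R|=0.9272
R=1: x+11/18x²=0 ⇒ x=−18/11=-1.6364; min R=1−1/(4·11/18)=0.5909>−1
Confirm numerically:
  x=-1.602: |R|=0.96636 <1
  x=-1.430: |R|=0.81966 <1
  x=-1.115: |R|=0.64475 <1
  x=-0.785: |R|=0.59158 <1
  x=-2.151: |R|=1.67649 >1
  x=-1.738: |R|=1.10795 >1
So |R|<1 on (-1.6364, 0).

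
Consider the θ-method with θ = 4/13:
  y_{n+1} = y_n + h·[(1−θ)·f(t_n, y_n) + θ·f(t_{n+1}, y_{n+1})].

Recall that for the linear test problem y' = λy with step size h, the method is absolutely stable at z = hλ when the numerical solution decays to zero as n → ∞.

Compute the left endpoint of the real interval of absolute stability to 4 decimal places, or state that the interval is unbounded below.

Test eqn y'=λy, z=hλ:
  y_{n+1} = y_n + z·[9/13·y_n + 4/13·y_{n+1}] ⇒ (1 − 4/13z)y_{n+1} = (1 + 9/13z)y_n
  so R(z) = (1 + 9/13z)/(1 − 4/13z).

Need |R(x)|<1, x<0.
x=-1.46: |R|=0.0074
R=−1: 1+9/13x = −1+4/13x ⇒ -5/13x=2 ⇒ x=2/(-5/13)=-5.2000
Confirm numerically:
  x=-4.163: |R|=0.82514 <1
  x=-3.501: |R|=0.68542 <1
  x=-2.607: |R|=0.44660 <1
  x=-2.488: |R|=0.40920 <1
  x=-5.638: |R|=1.06160 >1
  x=-5.417: |R|=1.03130 >1
Stable set (-5.2000, 0).

z* = -5.2000.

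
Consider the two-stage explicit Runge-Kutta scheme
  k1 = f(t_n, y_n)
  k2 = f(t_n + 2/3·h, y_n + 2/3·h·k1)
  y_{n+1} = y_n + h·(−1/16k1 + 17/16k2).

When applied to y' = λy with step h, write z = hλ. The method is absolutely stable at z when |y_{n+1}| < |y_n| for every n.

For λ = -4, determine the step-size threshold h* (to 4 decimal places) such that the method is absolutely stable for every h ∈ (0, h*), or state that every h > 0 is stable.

With y'=λy (z=hλ):
  k1=λy_n ⇒ h·k1=z·y_n;  k2=λ(1+2/3z)y_n ⇒ h·k2=z(1+2/3z)y_n
  y_{n+1}/y_n = 1 − 1/16z + 17/16z(1+2/3z) = 1 + z + 17/24z²
  R(z) = 1 + z + 17/24z².

Need |R(x)|<1, x<0.
x=-1.79: |R|=1.4796
R=1: x+17/24x²=0 ⇒ x=−24/17=-1.4118; min R=1−1/(4·17/24)=0.6471>−1
Confirm numerically:
  x=-1.087: |R|=0.74994 <1
  x=-0.920: |R|=0.67953 <1
  x=-0.744: |R|=0.64809 <1
  x=-0.640: |R|=0.65013 <1
  x=-1.773: |R|=1.45367 >1
  x=-1.538: |R|=1.13752 >1
Stable set (-1.4118, 0).

(-1.4118,0); λ=-4 ⇒ h* = (24/17)/4 = 0.3529.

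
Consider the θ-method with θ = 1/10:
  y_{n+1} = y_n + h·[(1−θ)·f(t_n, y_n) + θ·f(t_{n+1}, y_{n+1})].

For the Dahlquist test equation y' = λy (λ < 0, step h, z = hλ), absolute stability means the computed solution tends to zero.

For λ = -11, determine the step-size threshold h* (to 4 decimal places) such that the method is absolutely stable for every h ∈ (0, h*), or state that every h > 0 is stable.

(-2.5000,0); λ=-11 ⇒ h* = (5/2)/11 = 0.2273.

Test eqn y'=λy, z=hλ:
  y_{n+1} = y_n + z·[9/10·y_n + 1/10·y_{n+1}] ⇒ (1 − 1/10z)y_{n+1} = (1 + 9/10z)y_n
  R(z) = (1 + 9/10z)/(1 − 1/10z).

Find x<0 with |R(x)|<1.
x=-0.93: |R|=0.1491
R=−1: 1+9/10x = −1+1/10x ⇒ -4/5x=2 ⇒ x=2/(-4/5)=-2.5000
Confirm numerically:
  x=-1.886: |R|=0.58674 <1
  x=-1.724: |R|=0.47049 <1
  x=-1.420: |R|=0.24343 <1
  x=-1.241: |R|=0.10399 <1
  x=-2.830: |R|=1.20577 >1
  x=-2.608: |R|=1.06853 >1
  x=-2.598: |R|=1.06223 >1
Interval (-2.5000, 0).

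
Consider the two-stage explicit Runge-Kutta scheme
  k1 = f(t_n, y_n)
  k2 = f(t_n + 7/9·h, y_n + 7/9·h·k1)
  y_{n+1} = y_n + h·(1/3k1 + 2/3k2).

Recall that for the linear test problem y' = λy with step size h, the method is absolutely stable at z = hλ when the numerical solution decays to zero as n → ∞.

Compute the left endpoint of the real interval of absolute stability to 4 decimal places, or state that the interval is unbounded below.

On y'=λy, z=hλ:
  k1=λy_n ⇒ h·k1=z·y_n;  k2=λ(1+7/9z)y_n ⇒ h·k2=z(1+7/9z)y_n
  y_{n+1}/y_n = 1 + 1/3z + 2/3z(1+7/9z) = 1 + z + 14/27z²
  so R(z) = 1 + z + 14/27z².

Solve |R(x)|<1 on ℝ⁻.
x=-1.27: |R|=0.5663
R=1: x+14/27x²=0 ⇒ x=−27/14=-1.9286; min R=1−1/(4·14/27)=0.5179>−1
Confirm numerically:
  x=-1.842: |R|=0.91731 <1
  x=-1.776: |R|=0.85950 <1
  x=-1.484: |R|=0.65791 <1
  x=-0.834: |R|=0.52666 <1
  x=-2.293: |R|=1.43329 >1
  x=-2.150: |R|=1.24685 >1
Interval (-1.9286, 0).

left endpoint -1.9286.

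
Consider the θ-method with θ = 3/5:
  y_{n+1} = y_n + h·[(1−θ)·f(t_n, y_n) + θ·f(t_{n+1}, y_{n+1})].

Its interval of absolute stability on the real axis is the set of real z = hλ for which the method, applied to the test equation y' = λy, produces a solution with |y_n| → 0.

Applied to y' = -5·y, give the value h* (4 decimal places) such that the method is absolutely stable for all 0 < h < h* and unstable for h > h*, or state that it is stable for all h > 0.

On y'=λy, z=hλ:
  y_{n+1} = y_n + z·[2/5·y_n + 3/5·y_{n+1}] ⇒ (1 − 3/5z)y_{n+1} = (1 + 2/5z)y_n
  Hence R(z) = (1 + 2/5z)/(1 − 3/5z).

Find x<0 with |R(x)|<1.
x=-0.63: |R|=0.5428
x=-2: |R|=0.0909
x=-10: |R|=0.4286
x=-100: |R|=0.6393
θ=3/5≥1/2 ⇒ |1+2/5x|<|1−3/5x| ∀x<0 ⇒ stable on all of ℝ⁻.

unbounded; (−∞, 0). Any h>0 works for λ=-5.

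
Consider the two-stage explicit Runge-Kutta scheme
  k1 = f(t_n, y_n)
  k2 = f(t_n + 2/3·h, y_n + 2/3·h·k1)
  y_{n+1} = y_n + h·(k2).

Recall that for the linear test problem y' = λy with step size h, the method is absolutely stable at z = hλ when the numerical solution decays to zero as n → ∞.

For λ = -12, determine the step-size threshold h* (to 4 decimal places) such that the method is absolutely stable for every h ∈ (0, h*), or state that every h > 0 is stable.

(-1.5000,0); λ=-12 ⇒ h* = (3/2)/12 = 0.1250.

On y'=λy, z=hλ:
  k1=λy_n ⇒ h·k1=z·y_n;  k2=λ(1+2/3z)y_n ⇒ h·k2=z(1+2/3z)y_n
  y_{n+1}/y_n = 1 + z(1+2/3z) = 1 + z + 2/3z²
  so R(z) = 1 + z + 2/3z².

Need |R(x)|<1, x<0.
x=-1.33: |R|=0.8493
R=1: x+2/3x²=0 ⇒ x=−3/2=-1.5000; min R=1−1/(4·2/3)=0.6250>−1
Confirm numerically:
  x=-1.344: |R|=0.86022 <1
  x=-1.189: |R|=0.75348 <1
  x=-0.629: |R|=0.63476 <1
  x=-1.761: |R|=1.30641 >1
  x=-1.524: |R|=1.02438 >1
So |R|<1 on (-1.5000, 0).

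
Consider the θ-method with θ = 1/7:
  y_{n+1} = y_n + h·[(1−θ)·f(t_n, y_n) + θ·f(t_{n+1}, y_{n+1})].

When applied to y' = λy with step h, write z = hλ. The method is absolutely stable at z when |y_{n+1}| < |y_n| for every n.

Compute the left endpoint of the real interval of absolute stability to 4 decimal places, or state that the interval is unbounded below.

z* = -2.8000.

Test eqn y'=λy, z=hλ:
  y_{n+1} = y_n + z·[6/7·y_n + 1/7·y_{n+1}] ⇒ (1 − 1/7z)y_{n+1} = (1 + 6/7z)y_n
  so R(z) = (1 + 6/7z)/(1 − 1/7z).

Find x<0 with |R(x)|<1.
x=-1.76: |R|=0.4064
R=−1: 1+6/7x = −1+1/7x ⇒ -5/7x=2 ⇒ x=2/(-5/7)=-2.8000
Confirm numerically:
  x=-2.166: |R|=0.65416 <1
  x=-2.106: |R|=0.61893 <1
  x=-1.403: |R|=0.16875 <1
  x=-1.380: |R|=0.15274 <1
  x=-3.354: |R|=1.26753 >1
  x=-3.256: |R|=1.22231 >1
  x=-2.922: |R|=1.06148 >1
Interval (-2.8000, 0).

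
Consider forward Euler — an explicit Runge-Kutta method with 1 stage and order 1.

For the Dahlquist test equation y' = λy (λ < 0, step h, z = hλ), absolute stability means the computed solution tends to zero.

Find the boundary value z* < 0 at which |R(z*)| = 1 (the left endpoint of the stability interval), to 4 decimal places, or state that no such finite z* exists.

z* = -2.0000.

Set f=λy, z=hλ:
  order 1, 1-stage ⇒ R(z)=1+z
  (e.g. R(-1.24)=-0.24000, |R|=0.24000)

Solve |R(x)|<1 on ℝ⁻.
x=-1.24: |R|=0.2400
|R(-2.38)|=1.3800 |R(-2.35)|=1.3500 |R(-0.53)|=0.4700
Bisect:
  x_lo=-2.3426 |R|=1.3426  x_hi=-0.1090 |R|=0.8910
  mid=-1.22582 |R|=0.22582 →hi
  mid=-1.78424 |R|=0.78424 →hi
  mid=-2.06344 |R|=1.06344 →lo
  mid=-1.92384 |R|=0.92384 →hi
  mid=-1.99364 |R|=0.99364 →hi
  mid=-2.02854 |R|=1.02854 →lo
  mid=-2.01109 |R|=1.01109 →lo
  ...
  [-2.00005,-1.99991] ⇒ x*=-2.0000
Stable set (-2.0000, 0).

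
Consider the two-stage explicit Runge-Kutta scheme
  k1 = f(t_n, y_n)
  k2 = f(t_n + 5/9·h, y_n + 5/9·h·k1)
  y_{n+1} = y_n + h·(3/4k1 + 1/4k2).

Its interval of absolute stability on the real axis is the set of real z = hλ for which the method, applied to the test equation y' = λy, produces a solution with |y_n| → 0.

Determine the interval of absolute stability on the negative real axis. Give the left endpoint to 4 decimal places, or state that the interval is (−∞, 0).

z∈(-7.2000,0).

Test eqn y'=λy, z=hλ:
  k1=λy_n ⇒ h·k1=z·y_n;  k2=λ(1+5/9z)y_n ⇒ h·k2=z(1+5/9z)y_n
  y_{n+1}/y_n = 1 + 3/4z + 1/4z(1+5/9z) = 1 + z + 5/36z²
  Hence R(z) = 1 + z + 5/36z².

Find x<0 with |R(x)|<1.
x=-0.92: |R|=0.1976
R=1: x+5/36x²=0 ⇒ x=−36/5=-7.2000; min R=1−1/(4·5/36)=-0.8000>−1
Confirm numerically:
  x=-5.986: |R|=0.00931 <1
  x=-5.150: |R|=0.46632 <1
  x=-3.590: |R|=0.79999 <1
  x=-7.653: |R|=1.48150 >1
  x=-7.543: |R|=1.35934 >1
  x=-7.243: |R|=1.04326 >1
So |R|<1 on (-7.2000, 0).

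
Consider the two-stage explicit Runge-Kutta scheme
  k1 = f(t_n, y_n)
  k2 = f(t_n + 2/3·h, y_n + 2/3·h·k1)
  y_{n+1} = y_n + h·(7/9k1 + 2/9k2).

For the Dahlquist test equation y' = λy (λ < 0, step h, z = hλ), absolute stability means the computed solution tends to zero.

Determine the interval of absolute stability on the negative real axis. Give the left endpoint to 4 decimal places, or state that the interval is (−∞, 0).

(-6.7500, 0).

With y'=λy (z=hλ):
  k1=λy_n ⇒ h·k1=z·y_n;  k2=λ(1+2/3z)y_n ⇒ h·k2=z(1+2/3z)y_n
  y_{n+1}/y_n = 1 + 7/9z + 2/9z(1+2/3z) = 1 + z + 4/27z²
  ⇒ R(z) = 1 + z + 4/27z².

Find x<0 with |R(x)|<1.
x=-0.51: |R|=0.5285
R=1: x+4/27x²=0 ⇒ x=−27/4=-6.7500; min R=1−1/(4·4/27)=-0.6875>−1
Confirm numerically:
  x=-5.470: |R|=0.03727 <1
  x=-3.565: |R|=0.68215 <1
  x=-3.232: |R|=0.68447 <1
  x=-7.185: |R|=1.46303 >1
  x=-7.079: |R|=1.34504 >1
  x=-6.816: |R|=1.06665 >1
Stable set (-6.7500, 0).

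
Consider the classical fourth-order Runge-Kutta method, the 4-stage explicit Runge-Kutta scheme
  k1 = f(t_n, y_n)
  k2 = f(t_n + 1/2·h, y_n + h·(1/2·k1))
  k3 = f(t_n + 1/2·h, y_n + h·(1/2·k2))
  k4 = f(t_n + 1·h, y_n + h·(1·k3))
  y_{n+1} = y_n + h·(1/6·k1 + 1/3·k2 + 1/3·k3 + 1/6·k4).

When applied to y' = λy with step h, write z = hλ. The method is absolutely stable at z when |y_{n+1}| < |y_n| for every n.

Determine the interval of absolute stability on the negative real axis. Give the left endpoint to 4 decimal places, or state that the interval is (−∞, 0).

Test eqn y'=λy, z=hλ:
  order 4, 4-stage ⇒ R(z)=1+z+z^2/2+z^3/6+z^4/24
  (e.g. R(-1)=0.37500, |R|=0.37500)

Boundary: |R(x)|=1, x<0.
x=-1: |R|=0.3750
|R(-2.27)|=0.4633 |R(-1.95)|=0.3179 |R(-0.62)|=0.5386
Bisect:
  x_lo=-3.1283 |R|=1.6528  x_hi=-0.1788 |R|=0.8363
  mid=-1.65353 |R|=0.27153 →hi
  mid=-2.39089 |R|=0.55095 →hi
  mid=-2.75957 |R|=0.96191 →hi
  mid=-2.94391 |R|=1.26670 →lo
  mid=-2.85174 |R|=1.10489 →lo
  mid=-2.80566 |R|=1.03114 →lo
  mid=-2.78261 |R|=0.99597 →hi
  ...
  [-2.78531,-2.78513] ⇒ x*=-2.7853
So |R|<1 on (-2.7853, 0).

(-2.7853, 0).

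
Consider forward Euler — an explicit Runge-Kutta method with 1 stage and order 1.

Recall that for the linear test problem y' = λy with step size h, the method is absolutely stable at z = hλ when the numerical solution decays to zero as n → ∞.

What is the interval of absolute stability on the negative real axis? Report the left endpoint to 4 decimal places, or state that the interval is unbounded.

z∈(-2.0000,0).

Test eqn y'=λy, z=hλ:
  order 1, 1-stage ⇒ R(z)=1+z
  (e.g. R(-0.85)=0.15000, |R|=0.15000)

Solve |R(x)|<1 on ℝ⁻.
x=-0.85: |R|=0.1500
|R(-2.28)|=1.2800 |R(-1.56)|=0.5600 |R(-0.58)|=0.4200
Bisect:
  x_lo=-2.4025 |R|=1.4025  x_hi=-0.3631 |R|=0.6369
  mid=-1.38279 |R|=0.38279 →hi
  mid=-1.89265 |R|=0.89265 →hi
  mid=-2.14757 |R|=1.14757 →lo
  mid=-2.02011 |R|=1.02011 →lo
  mid=-1.95638 |R|=0.95638 →hi
  mid=-1.98824 |R|=0.98824 →hi
  mid=-2.00418 |R|=1.00418 →lo
  mid=-1.99621 |R|=0.99621 →hi
  mid=-2.00019 |R|=1.00019 →lo
  ...
  [-2.00007,-1.99994] ⇒ x*=-2.0000
Interval (-2.0000, 0).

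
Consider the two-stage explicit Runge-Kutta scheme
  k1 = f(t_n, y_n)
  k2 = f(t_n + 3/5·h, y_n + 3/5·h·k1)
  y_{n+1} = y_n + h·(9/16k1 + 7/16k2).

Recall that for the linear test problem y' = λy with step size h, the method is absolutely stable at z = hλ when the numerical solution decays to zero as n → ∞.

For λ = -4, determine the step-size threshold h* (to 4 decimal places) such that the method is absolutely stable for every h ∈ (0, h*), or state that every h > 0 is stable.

With y'=λy (z=hλ):
  k1=λy_n ⇒ h·k1=z·y_n;  k2=λ(1+3/5z)y_n ⇒ h·k2=z(1+3/5z)y_n
  y_{n+1}/y_n = 1 + 9/16z + 7/16z(1+3/5z) = 1 + z + 21/80z²
  ⇒ R(z) = 1 + z + 21/80z².

Need |R(x)|<1, x<0.
x=-0.46: |R|=0.5955
R=1: x+21/80x²=0 ⇒ x=−80/21=-3.8095; min R=1−1/(4·21/80)=0.0476>−1
Confirm numerically:
  x=-3.477: |R|=0.69650 <1
  x=-3.292: |R|=0.55278 <1
  x=-2.990: |R|=0.35678 <1
  x=-1.739: |R|=0.05483 <1
  x=-4.151: |R|=1.37209 >1
  x=-4.095: |R|=1.30687 >1
  x=-3.976: |R|=1.17375 >1
Stable set (-3.8095, 0).

(-3.8095,0); λ=-4 ⇒ h* = (80/21)/4 = 0.9524.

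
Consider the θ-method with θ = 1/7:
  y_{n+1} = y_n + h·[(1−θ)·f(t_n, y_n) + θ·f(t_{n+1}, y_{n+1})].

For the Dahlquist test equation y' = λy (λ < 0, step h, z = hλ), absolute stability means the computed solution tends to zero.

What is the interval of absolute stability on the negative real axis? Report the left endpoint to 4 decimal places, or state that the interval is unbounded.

Set f=λy, z=hλ:
  y_{n+1} = y_n + z·[6/7·y_n + 1/7·y_{n+1}] ⇒ (1 − 1/7z)y_{n+1} = (1 + 6/7z)y_n
  ⇒ R(z) = (1 + 6/7z)/(1 − 1/7z).

Boundary: |R(x)|=1, x<0.
x=-1.41: |R|=0.1736
R=−1: 1+6/7x = −1+1/7x ⇒ -5/7x=2 ⇒ x=2/(-5/7)=-2.8000
Confirm numerically:
  x=-1.835: |R|=0.45388 <1
  x=-1.592: |R|=0.29702 <1
  x=-1.194: |R|=0.02001 <1
  x=-3.269: |R|=1.22836 >1
  x=-2.917: |R|=1.05899 >1
So |R|<1 on (-2.8000, 0).

z∈(-2.8000,0).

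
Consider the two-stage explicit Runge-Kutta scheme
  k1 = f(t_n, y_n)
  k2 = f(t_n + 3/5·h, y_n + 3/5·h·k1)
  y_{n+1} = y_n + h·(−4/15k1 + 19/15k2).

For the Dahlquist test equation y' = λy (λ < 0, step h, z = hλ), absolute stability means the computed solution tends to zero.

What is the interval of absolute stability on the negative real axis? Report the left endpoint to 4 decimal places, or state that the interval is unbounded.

On y'=λy, z=hλ:
  k1=λy_n ⇒ h·k1=z·y_n;  k2=λ(1+3/5z)y_n ⇒ h·k2=z(1+3/5z)y_n
  y_{n+1}/y_n = 1 − 4/15z + 19/15z(1+3/5z) = 1 + z + 19/25z²
  Hence R(z) = 1 + z + 19/25z².

Boundary: |R(x)|=1, x<0.
x=-1.18: |R|=0.8782
R=1: x+19/25x²=0 ⇒ x=−25/19=-1.3158; min R=1−1/(4·19/25)=0.6711>−1
Confirm numerically:
  x=-1.283: |R|=0.96803 <1
  x=-1.118: |R|=0.83194 <1
  x=-1.061: |R|=0.79455 <1
  x=-0.575: |R|=0.67627 <1
  x=-1.564: |R|=1.29503 >1
  x=-1.556: |R|=1.28406 >1
So |R|<1 on (-1.3158, 0).

(-1.3158, 0).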